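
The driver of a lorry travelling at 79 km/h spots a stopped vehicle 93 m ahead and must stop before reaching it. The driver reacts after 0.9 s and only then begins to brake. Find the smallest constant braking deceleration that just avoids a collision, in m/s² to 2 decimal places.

79 km/h ÷ 3.6 = 21.9444 m/s.
Distance covered during reaction = 21.9444 × 0.9 = 19.750 m.
Distance available for braking: 93 − 19.750 = 73.250 m.
v² = 2a·d ⇒ a = v²/(2d) = 21.9444² / (2 × 73.250) = 481.557 / 146.500 = 3.2871 m/s².

Required deceleration ≈ 3.29 m/s²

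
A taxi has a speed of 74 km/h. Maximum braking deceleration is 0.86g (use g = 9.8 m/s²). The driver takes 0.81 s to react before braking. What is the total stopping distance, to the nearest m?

Total stopping distance ≈ 42 m

74 km/h ÷ 3.6 = 20.5556 m/s.
a = 0.86 × 9.8 = 8.428 m/s².
Reaction distance = v·t_r = 20.5556 × 0.81 = 16.650 m.
Braking distance = v²/(2a) = 20.5556² / (2 × 8.428) = 422.533 / 16.856 = 25.067 m.
Total = 16.650 + 25.067 = 41.717 m.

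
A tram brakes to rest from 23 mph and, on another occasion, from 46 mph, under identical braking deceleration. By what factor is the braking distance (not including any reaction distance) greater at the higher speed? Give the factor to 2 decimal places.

Braking distance d = v²/(2a), so with a fixed, d ∝ v².
Factor = (46/23)² = 2.0000² = 4.0000.

Factor ≈ 4.00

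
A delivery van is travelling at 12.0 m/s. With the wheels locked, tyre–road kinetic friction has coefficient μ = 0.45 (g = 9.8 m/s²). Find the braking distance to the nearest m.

Braking distance ≈ 16 m

a = μg = 0.45 × 9.8 = 4.410 m/s².
Braking distance = v²/(2a) = 12.0000² / (2 × 4.410) = 144.000 / 8.820 = 16.327 m.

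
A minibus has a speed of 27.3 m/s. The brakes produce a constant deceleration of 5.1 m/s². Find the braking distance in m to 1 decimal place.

Braking distance ≈ 73.1 m

Braking distance = v²/(2a) = 27.3000² / (2 × 5.100) = 745.290 / 10.200 = 73.068 m.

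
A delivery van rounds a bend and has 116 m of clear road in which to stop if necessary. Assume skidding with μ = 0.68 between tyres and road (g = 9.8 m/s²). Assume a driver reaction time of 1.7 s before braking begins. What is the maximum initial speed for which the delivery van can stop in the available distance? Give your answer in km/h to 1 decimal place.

a = μg = 0.68 × 9.8 = 6.664 m/s².
Stopping distance: v·t_r + v²/(2a) = 116 with t_r = 1.7 s and a = 6.664 m/s².
So v² + 22.658 v − 1546.05 = 0.
Positive root: v = −a·t_r + √((a·t_r)² + 2a·d) = −11.329 + √(128.346 + 1546.05) = 29.5904 m/s.
29.5904 m/s × 3.6 = 106.525 km/h.

Maximum speed ≈ 106.5 km/h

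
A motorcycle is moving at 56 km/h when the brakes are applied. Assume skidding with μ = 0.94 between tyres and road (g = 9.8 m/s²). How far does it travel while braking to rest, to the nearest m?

56 km/h ÷ 3.6 = 15.5556 m/s.
a = μg = 0.94 × 9.8 = 9.212 m/s².
Braking distance = v²/(2a) = 15.5556² / (2 × 9.212) = 241.977 / 18.424 = 13.134 m.

Braking distance ≈ 13 m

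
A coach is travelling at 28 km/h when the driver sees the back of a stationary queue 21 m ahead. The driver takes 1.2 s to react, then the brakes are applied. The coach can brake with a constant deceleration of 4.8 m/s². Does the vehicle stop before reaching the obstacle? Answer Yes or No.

Yes

28 km/h ÷ 3.6 = 7.7778 m/s.
Reaction distance = 7.7778 × 1.2 = 9.333 m.
Braking distance = v²/(2a) = 60.494 / 9.600 = 6.301 m.
Total stopping distance = 9.333 + 6.301 = 15.634 m, vs 21 m available — it stops with 21 − 15.634 = 5.366 m to spare.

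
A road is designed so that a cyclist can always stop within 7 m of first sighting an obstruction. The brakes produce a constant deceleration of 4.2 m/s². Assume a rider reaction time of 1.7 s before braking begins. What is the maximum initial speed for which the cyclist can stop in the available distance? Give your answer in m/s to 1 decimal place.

Stopping distance: v·t_r + v²/(2a) = 7 with t_r = 1.7 s and a = 4.200 m/s².
So v² + 14.280 v − 58.80 = 0.
Positive root: v = −a·t_r + √((a·t_r)² + 2a·d) = −7.140 + √(50.980 + 58.80) = 3.3376 m/s.

Maximum speed ≈ 3.3 m/s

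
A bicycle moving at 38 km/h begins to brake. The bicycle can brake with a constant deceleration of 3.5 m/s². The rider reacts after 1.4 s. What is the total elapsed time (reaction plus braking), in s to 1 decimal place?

Total time ≈ 4.4 s

38 km/h ÷ 3.6 = 10.5556 m/s.
Braking time = v/a = 10.5556 / 3.500 = 3.016 s.
Total = 1.4 + 3.016 = 4.416 s.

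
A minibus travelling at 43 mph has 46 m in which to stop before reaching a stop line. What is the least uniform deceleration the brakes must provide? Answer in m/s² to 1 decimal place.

Required deceleration ≈ 4.0 m/s²

43 mph × 0.44704 = 19.2227 m/s.
v² = 2a·d ⇒ a = v²/(2d) = 19.2227² / (2 × 46.000) = 369.512 / 92.000 = 4.0164 m/s².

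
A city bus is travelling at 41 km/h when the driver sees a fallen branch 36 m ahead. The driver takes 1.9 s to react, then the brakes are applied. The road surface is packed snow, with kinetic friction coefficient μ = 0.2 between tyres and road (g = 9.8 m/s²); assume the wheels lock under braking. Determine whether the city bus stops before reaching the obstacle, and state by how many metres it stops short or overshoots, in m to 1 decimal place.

41 km/h ÷ 3.6 = 11.3889 m/s.
a = μg = 0.2 × 9.8 = 1.960 m/s².
Reaction distance = 11.3889 × 1.9 = 21.639 m.
Braking distance = v²/(2a) = 129.707 / 3.920 = 33.089 m.
Total stopping distance = 21.639 + 33.089 = 54.728 m, vs 36 m available — it cannot stop in time and overshoots by 54.728 − 36 = 18.728 m.

No — it overshoots by 18.7 m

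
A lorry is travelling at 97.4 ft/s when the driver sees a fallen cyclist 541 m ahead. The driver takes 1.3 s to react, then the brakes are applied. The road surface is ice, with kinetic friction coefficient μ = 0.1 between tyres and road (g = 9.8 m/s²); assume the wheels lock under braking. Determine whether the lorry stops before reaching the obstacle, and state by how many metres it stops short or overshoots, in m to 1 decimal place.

97.4 ft/s × 0.3048 = 29.6875 m/s.
a = μg = 0.1 × 9.8 = 0.980 m/s².
Reaction distance = 29.6875 × 1.3 = 38.594 m.
Braking distance = v²/(2a) = 881.348 / 1.960 = 449.667 m.
Total stopping distance = 38.594 + 449.667 = 488.261 m, vs 541 m available — it stops with 541 − 488.261 = 52.739 m to spare.

Yes — it stops 52.7 m short of the obstacle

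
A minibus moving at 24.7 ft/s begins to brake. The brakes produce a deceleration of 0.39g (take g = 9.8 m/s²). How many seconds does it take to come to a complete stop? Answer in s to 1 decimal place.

Braking time ≈ 2.0 s

24.7 ft/s × 0.3048 = 7.5286 m/s.
a = 0.39 × 9.8 = 3.822 m/s².
Braking time = v/a = 7.5286 / 3.822 = 1.970 s.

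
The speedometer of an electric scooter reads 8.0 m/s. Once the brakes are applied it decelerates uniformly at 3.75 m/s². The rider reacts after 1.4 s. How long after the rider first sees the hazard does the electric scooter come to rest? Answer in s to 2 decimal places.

Braking time = v/a = 8.0000 / 3.750 = 2.133 s.
Total = 1.4 + 2.133 = 3.533 s.

Total time ≈ 3.53 s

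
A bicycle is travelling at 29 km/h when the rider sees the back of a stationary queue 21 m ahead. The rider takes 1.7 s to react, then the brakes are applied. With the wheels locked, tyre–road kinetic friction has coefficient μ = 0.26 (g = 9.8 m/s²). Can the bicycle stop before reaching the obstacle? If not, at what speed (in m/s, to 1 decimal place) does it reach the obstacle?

No — it strikes the obstacle at 5.3 m/s

29 km/h ÷ 3.6 = 8.0556 m/s.
a = μg = 0.26 × 9.8 = 2.548 m/s².
Reaction distance = 8.0556 × 1.7 = 13.695 m.
Braking distance needed to stop: v²/(2a) = 64.893 / 5.096 = 12.734 m, so total needed = 13.695 + 12.734 = 26.429 m > 21 m — it cannot stop.
Distance remaining when braking begins: 21 − 13.695 = 7.305 m.
v² = v₀² − 2a·d = 64.893 − 2 × 2.548 × 7.305 = 27.667 m²/s².
v = √27.667 = 5.260 m/s.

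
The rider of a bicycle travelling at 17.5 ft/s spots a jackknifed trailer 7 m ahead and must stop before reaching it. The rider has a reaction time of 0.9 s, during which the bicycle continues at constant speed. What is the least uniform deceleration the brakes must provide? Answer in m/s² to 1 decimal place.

17.5 ft/s × 0.3048 = 5.3340 m/s.
Distance covered during reaction = 5.3340 × 0.9 = 4.801 m.
Distance available for braking: 7 − 4.801 = 2.199 m.
v² = 2a·d ⇒ a = v²/(2d) = 5.3340² / (2 × 2.199) = 28.452 / 4.398 = 6.4693 m/s².

Required deceleration ≈ 6.5 m/s²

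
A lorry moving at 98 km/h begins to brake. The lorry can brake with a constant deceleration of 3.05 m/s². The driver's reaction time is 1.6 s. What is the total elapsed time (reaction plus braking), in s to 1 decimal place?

98 km/h ÷ 3.6 = 27.2222 m/s.
Braking time = v/a = 27.2222 / 3.050 = 8.925 s.
Total = 1.6 + 8.925 = 10.525 s.

Total time ≈ 10.5 s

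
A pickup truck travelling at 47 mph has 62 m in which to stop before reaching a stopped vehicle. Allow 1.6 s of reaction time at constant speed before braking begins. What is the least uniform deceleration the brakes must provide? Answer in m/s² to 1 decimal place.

47 mph × 0.44704 = 21.0109 m/s.
Distance covered during reaction = 21.0109 × 1.6 = 33.617 m.
Distance available for braking: 62 − 33.617 = 28.383 m.
v² = 2a·d ⇒ a = v²/(2d) = 21.0109² / (2 × 28.383) = 441.458 / 56.766 = 7.7768 m/s².

Required deceleration ≈ 7.8 m/s²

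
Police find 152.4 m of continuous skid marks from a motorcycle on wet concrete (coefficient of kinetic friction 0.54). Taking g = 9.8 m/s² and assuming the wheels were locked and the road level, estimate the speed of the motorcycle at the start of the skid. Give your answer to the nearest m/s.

Deceleration a = μg = 0.54 × 9.8 = 5.292 m/s².
v = √(2a·d) = √(2 × 5.292 × 152.4) = √1613.002 = 40.1622 m/s.

Initial speed ≈ 40 m/s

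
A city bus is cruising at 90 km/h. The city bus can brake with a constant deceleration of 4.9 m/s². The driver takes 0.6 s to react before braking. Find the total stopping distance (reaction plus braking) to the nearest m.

Total stopping distance ≈ 79 m

90 km/h ÷ 3.6 = 25.0000 m/s.
Reaction distance = v·t_r = 25.0000 × 0.6 = 15.000 m.
Braking distance = v²/(2a) = 25.0000² / (2 × 4.900) = 625.000 / 9.800 = 63.776 m.
Total = 15.000 + 63.776 = 78.776 m.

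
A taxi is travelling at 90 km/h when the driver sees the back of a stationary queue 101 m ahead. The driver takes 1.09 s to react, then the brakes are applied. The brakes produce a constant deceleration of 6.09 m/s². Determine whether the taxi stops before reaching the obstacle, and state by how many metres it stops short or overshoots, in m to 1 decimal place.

Yes — it stops 22.4 m short of the obstacle

90 km/h ÷ 3.6 = 25.0000 m/s.
Reaction distance = 25.0000 × 1.09 = 27.250 m.
Braking distance = v²/(2a) = 625.000 / 12.180 = 51.314 m.
Total stopping distance = 27.250 + 51.314 = 78.564 m, vs 101 m available — it stops with 101 − 78.564 = 22.436 m to spare.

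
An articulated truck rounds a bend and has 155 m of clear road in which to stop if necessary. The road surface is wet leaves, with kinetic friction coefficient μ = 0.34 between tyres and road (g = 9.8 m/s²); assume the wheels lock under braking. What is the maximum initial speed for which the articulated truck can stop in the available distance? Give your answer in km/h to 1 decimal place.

a = μg = 0.34 × 9.8 = 3.332 m/s².
v²/(2a) = d ⇒ v = √(2 × 3.332 × 155) = √1032.92 = 32.1391 m/s.
32.1391 m/s × 3.6 = 115.701 km/h.

Maximum speed ≈ 115.7 km/h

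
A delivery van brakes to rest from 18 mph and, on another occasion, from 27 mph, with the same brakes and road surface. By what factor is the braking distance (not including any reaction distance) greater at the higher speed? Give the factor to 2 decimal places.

Factor ≈ 2.25

Braking distance d = v²/(2a), so with a fixed, d ∝ v².
Factor = (27/18)² = 1.5000² = 2.2500.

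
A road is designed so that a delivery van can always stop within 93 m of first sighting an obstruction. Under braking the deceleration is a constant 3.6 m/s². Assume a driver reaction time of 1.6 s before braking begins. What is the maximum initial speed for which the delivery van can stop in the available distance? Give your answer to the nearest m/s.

Maximum speed ≈ 21 m/s

Stopping distance: v·t_r + v²/(2a) = 93 with t_r = 1.6 s and a = 3.600 m/s².
So v² + 11.520 v − 669.60 = 0.
Positive root: v = −a·t_r + √((a·t_r)² + 2a·d) = −5.760 + √(33.178 + 669.60) = 20.7500 m/s.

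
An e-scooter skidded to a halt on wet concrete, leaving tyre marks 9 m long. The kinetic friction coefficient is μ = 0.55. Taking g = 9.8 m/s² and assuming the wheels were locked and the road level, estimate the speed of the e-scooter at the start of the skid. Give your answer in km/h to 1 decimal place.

Initial speed ≈ 35.5 km/h

Deceleration a = μg = 0.55 × 9.8 = 5.390 m/s².
v = √(2a·d) = √(2 × 5.390 × 9) = √97.020 = 9.8499 m/s.
= 9.8499 × 3.6 = 35.460 km/h.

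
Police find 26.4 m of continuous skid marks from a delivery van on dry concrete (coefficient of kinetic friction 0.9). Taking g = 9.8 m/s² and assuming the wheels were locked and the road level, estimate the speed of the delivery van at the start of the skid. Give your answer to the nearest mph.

Initial speed ≈ 48 mph

Deceleration a = μg = 0.9 × 9.8 = 8.820 m/s².
v = √(2a·d) = √(2 × 8.820 × 26.4) = √465.696 = 21.5800 m/s.
= 21.5800 ÷ 0.44704 = 48.273 mph.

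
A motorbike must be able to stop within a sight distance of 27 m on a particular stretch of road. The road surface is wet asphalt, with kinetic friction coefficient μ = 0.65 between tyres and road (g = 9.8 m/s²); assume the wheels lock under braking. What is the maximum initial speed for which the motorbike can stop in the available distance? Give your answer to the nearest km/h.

a = μg = 0.65 × 9.8 = 6.370 m/s².
v²/(2a) = d ⇒ v = √(2 × 6.370 × 27) = √343.98 = 18.5467 m/s.
18.5467 m/s × 3.6 = 66.768 km/h.

Maximum speed ≈ 67 km/h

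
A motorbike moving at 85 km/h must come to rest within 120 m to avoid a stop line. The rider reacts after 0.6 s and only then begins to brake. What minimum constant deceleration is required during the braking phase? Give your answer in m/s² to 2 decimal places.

Required deceleration ≈ 2.63 m/s²

85 km/h ÷ 3.6 = 23.6111 m/s.
Distance covered during reaction = 23.6111 × 0.6 = 14.167 m.
Distance available for braking: 120 − 14.167 = 105.833 m.
v² = 2a·d ⇒ a = v²/(2d) = 23.6111² / (2 × 105.833) = 557.484 / 211.666 = 2.6338 m/s².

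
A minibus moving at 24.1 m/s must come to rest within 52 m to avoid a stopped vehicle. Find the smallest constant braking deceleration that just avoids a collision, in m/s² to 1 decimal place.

Required deceleration ≈ 5.6 m/s²

v² = 2a·d ⇒ a = v²/(2d) = 24.1000² / (2 × 52.000) = 580.810 / 104.000 = 5.5847 m/s².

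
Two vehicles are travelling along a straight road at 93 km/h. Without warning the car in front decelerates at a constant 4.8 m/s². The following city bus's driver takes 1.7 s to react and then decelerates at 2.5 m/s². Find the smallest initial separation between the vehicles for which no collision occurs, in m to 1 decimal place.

Minimum gap ≈ 107.9 m

93 km/h ÷ 3.6 = 25.8333 m/s.
Leader travels v²/(2a_L) = 667.359 / 9.600 = 69.517 m before stopping.
Follower covers v·t_r = 25.8333 × 1.7 = 43.917 m while reacting, then v²/(2a_F) = 667.359 / 5.000 = 133.472 m while braking, for a total of 43.917 + 133.472 = 177.389 m.
Since a_F ≤ a_L and the follower starts braking later, the follower is never slower than the leader, so the closest approach is when both have stopped.
Minimum gap = 177.389 − 69.517 = 107.872 m.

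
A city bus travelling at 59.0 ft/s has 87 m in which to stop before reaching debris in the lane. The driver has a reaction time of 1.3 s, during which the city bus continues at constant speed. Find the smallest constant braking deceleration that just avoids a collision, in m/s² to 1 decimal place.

59 ft/s × 0.3048 = 17.9832 m/s.
Distance covered during reaction = 17.9832 × 1.3 = 23.378 m.
Distance available for braking: 87 − 23.378 = 63.622 m.
v² = 2a·d ⇒ a = v²/(2d) = 17.9832² / (2 × 63.622) = 323.395 / 127.244 = 2.5415 m/s².

Required deceleration ≈ 2.5 m/s²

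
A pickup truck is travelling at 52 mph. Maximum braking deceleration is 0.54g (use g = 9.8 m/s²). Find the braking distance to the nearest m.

52 mph × 0.44704 = 23.2461 m/s.
a = 0.54 × 9.8 = 5.292 m/s².
Braking distance = v²/(2a) = 23.2461² / (2 × 5.292) = 540.381 / 10.584 = 51.056 m.

Braking distance ≈ 51 m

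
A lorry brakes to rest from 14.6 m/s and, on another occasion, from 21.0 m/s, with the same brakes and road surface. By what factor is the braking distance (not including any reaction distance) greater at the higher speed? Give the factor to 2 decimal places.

Braking distance d = v²/(2a), so with a fixed, d ∝ v².
Factor = (21.0/14.6)² = 1.4384² = 2.0690.

Factor ≈ 2.07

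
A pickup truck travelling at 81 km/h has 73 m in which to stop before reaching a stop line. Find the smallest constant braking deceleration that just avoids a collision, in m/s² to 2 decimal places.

Required deceleration ≈ 3.47 m/s²

81 km/h ÷ 3.6 = 22.5000 m/s.
v² = 2a·d ⇒ a = v²/(2d) = 22.5000² / (2 × 73.000) = 506.250 / 146.000 = 3.4675 m/s².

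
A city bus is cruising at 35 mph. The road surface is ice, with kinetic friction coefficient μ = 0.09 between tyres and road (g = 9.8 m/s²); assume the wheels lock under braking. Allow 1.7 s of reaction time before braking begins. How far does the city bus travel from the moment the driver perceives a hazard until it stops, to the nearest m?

35 mph × 0.44704 = 15.6464 m/s.
a = μg = 0.09 × 9.8 = 0.882 m/s².
Reaction distance = v·t_r = 15.6464 × 1.7 = 26.599 m.
Braking distance = v²/(2a) = 15.6464² / (2 × 0.882) = 244.810 / 1.764 = 138.781 m.
Total = 26.599 + 138.781 = 165.380 m.

Total stopping distance ≈ 165 m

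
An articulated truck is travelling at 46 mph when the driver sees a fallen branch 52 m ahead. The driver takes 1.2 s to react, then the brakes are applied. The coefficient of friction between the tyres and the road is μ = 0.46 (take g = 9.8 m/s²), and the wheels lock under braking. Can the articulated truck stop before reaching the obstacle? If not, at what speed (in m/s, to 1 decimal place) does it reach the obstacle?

46 mph × 0.44704 = 20.5638 m/s.
a = μg = 0.46 × 9.8 = 4.508 m/s².
Reaction distance = 20.5638 × 1.2 = 24.677 m.
Braking distance needed to stop: v²/(2a) = 422.870 / 9.016 = 46.902 m, so total needed = 24.677 + 46.902 = 71.579 m > 52 m — it cannot stop.
Distance remaining when braking begins: 52 − 24.677 = 27.323 m.
v² = v₀² − 2a·d = 422.870 − 2 × 4.508 × 27.323 = 176.526 m²/s².
v = √176.526 = 13.286 m/s.

No — it strikes the obstacle at 13.3 m/s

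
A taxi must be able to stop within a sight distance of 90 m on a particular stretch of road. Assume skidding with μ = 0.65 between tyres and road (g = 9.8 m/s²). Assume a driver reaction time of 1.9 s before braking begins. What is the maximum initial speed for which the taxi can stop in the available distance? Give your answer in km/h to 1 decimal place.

a = μg = 0.65 × 9.8 = 6.370 m/s².
Stopping distance: v·t_r + v²/(2a) = 90 with t_r = 1.9 s and a = 6.370 m/s².
So v² + 24.206 v − 1146.60 = 0.
Positive root: v = −a·t_r + √((a·t_r)² + 2a·d) = −12.103 + √(146.483 + 1146.60) = 23.8565 m/s.
23.8565 m/s × 3.6 = 85.883 km/h.

Maximum speed ≈ 85.9 km/h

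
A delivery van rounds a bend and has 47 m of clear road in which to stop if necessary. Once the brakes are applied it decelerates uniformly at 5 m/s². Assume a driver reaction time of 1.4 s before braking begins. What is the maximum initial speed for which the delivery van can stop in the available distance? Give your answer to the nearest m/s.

Stopping distance: v·t_r + v²/(2a) = 47 with t_r = 1.4 s and a = 5.000 m/s².
So v² + 14.000 v − 470.00 = 0.
Positive root: v = −a·t_r + √((a·t_r)² + 2a·d) = −7.000 + √(49.000 + 470.00) = 15.7816 m/s.

Maximum speed ≈ 16 m/s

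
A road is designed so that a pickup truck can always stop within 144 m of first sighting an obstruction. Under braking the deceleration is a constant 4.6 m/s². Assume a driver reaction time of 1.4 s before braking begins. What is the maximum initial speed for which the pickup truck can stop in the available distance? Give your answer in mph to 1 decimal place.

Stopping distance: v·t_r + v²/(2a) = 144 with t_r = 1.4 s and a = 4.600 m/s².
So v² + 12.880 v − 1324.80 = 0.
Positive root: v = −a·t_r + √((a·t_r)² + 2a·d) = −6.440 + √(41.474 + 1324.80) = 30.5231 m/s.
30.5231 m/s ÷ 0.44704 = 68.278 mph.

Maximum speed ≈ 68.3 mph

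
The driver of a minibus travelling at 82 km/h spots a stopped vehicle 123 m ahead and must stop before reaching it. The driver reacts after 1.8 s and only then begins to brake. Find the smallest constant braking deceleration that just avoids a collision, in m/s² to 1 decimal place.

Required deceleration ≈ 3.2 m/s²

82 km/h ÷ 3.6 = 22.7778 m/s.
Distance covered during reaction = 22.7778 × 1.8 = 41.000 m.
Distance available for braking: 123 − 41.000 = 82.000 m.
v² = 2a·d ⇒ a = v²/(2d) = 22.7778² / (2 × 82.000) = 518.828 / 164.000 = 3.1636 m/s².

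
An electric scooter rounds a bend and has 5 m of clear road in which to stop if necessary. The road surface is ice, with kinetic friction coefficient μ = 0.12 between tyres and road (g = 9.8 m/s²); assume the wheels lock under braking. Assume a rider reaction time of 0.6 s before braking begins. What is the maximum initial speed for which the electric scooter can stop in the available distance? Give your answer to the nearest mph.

Maximum speed ≈ 6 mph

a = μg = 0.12 × 9.8 = 1.176 m/s².
Stopping distance: v·t_r + v²/(2a) = 5 with t_r = 0.6 s and a = 1.176 m/s².
So v² + 1.411 v − 11.76 = 0.
Positive root: v = −a·t_r + √((a·t_r)² + 2a·d) = −0.706 + √(0.498 + 11.76) = 2.7951 m/s.
2.7951 m/s ÷ 0.44704 = 6.252 mph.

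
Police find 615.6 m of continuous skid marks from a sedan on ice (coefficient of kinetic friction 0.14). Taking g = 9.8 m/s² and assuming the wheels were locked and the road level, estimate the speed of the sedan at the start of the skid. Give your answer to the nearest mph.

Deceleration a = μg = 0.14 × 9.8 = 1.372 m/s².
v = √(2a·d) = √(2 × 1.372 × 615.6) = √1689.206 = 41.1000 m/s.
= 41.1000 ÷ 0.44704 = 91.938 mph.

Initial speed ≈ 92 mph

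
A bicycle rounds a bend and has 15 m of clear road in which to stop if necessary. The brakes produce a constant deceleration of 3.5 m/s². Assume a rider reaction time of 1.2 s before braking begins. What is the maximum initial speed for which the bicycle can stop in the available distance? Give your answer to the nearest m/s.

Maximum speed ≈ 7 m/s

Stopping distance: v·t_r + v²/(2a) = 15 with t_r = 1.2 s and a = 3.500 m/s².
So v² + 8.400 v − 105.00 = 0.
Positive root: v = −a·t_r + √((a·t_r)² + 2a·d) = −4.200 + √(17.640 + 105.00) = 6.8743 m/s.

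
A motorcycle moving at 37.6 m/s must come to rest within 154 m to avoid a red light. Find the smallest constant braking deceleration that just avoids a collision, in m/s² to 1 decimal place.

Required deceleration ≈ 4.6 m/s²

v² = 2a·d ⇒ a = v²/(2d) = 37.6000² / (2 × 154.000) = 1413.760 / 308.000 = 4.5901 m/s².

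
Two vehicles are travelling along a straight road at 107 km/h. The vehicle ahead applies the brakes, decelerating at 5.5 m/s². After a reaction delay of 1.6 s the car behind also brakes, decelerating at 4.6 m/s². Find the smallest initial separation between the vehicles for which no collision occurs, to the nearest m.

107 km/h ÷ 3.6 = 29.7222 m/s.
Leader travels v²/(2a_L) = 883.409 / 11.000 = 80.310 m before stopping.
Follower covers v·t_r = 29.7222 × 1.6 = 47.556 m while reacting, then v²/(2a_F) = 883.409 / 9.200 = 96.023 m while braking, for a total of 47.556 + 96.023 = 143.579 m.
Since a_F ≤ a_L and the follower starts braking later, the follower is never slower than the leader, so the closest approach is when both have stopped.
Minimum gap = 143.579 − 80.310 = 63.269 m.

Minimum gap ≈ 63 m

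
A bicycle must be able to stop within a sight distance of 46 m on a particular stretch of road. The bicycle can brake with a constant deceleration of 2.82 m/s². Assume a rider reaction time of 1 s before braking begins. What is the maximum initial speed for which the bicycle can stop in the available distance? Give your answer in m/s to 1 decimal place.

Stopping distance: v·t_r + v²/(2a) = 46 with t_r = 1 s and a = 2.820 m/s².
So v² + 5.640 v − 259.44 = 0.
Positive root: v = −a·t_r + √((a·t_r)² + 2a·d) = −2.820 + √(7.952 + 259.44) = 13.5321 m/s.

Maximum speed ≈ 13.5 m/s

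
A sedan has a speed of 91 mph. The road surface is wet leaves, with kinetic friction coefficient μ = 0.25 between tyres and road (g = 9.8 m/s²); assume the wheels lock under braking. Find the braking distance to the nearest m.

Braking distance ≈ 338 m

91 mph × 0.44704 = 40.6806 m/s.
a = μg = 0.25 × 9.8 = 2.450 m/s².
Braking distance = v²/(2a) = 40.6806² / (2 × 2.450) = 1654.911 / 4.900 = 337.737 m.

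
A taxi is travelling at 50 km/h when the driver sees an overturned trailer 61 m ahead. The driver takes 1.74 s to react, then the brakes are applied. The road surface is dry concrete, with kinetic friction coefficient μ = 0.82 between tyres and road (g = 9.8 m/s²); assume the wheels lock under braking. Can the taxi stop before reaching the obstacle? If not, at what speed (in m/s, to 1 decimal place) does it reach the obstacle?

50 km/h ÷ 3.6 = 13.8889 m/s.
a = μg = 0.82 × 9.8 = 8.036 m/s².
Reaction distance = 13.8889 × 1.74 = 24.167 m.
Braking distance = v²/(2a) = 192.902 / 16.072 = 12.002 m.
Total stopping distance = 24.167 + 12.002 = 36.169 m, vs 61 m available — it stops with 61 − 36.169 = 24.831 m to spare.

Yes — it stops about 24.8 m short of the obstacle, so it never reaches it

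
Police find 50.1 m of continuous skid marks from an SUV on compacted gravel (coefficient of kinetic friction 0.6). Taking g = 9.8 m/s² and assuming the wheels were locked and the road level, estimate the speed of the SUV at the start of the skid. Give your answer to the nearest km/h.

Initial speed ≈ 87 km/h

Deceleration a = μg = 0.6 × 9.8 = 5.880 m/s².
v = √(2a·d) = √(2 × 5.880 × 50.1) = √589.176 = 24.2729 m/s.
= 24.2729 × 3.6 = 87.382 km/h.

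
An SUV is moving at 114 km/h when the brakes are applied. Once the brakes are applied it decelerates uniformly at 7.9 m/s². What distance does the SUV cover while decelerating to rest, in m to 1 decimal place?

Braking distance ≈ 63.5 m

114 km/h ÷ 3.6 = 31.6667 m/s.
Braking distance = v²/(2a) = 31.6667² / (2 × 7.900) = 1002.780 / 15.800 = 63.467 m.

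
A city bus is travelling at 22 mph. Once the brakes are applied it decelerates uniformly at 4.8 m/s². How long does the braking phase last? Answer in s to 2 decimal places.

22 mph × 0.44704 = 9.8349 m/s.
Braking time = v/a = 9.8349 / 4.800 = 2.049 s.

Braking time ≈ 2.05 s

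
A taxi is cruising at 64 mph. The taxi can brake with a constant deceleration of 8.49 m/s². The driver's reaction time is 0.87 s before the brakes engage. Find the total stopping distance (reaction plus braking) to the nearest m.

Total stopping distance ≈ 73 m

64 mph × 0.44704 = 28.6106 m/s.
Reaction distance = v·t_r = 28.6106 × 0.87 = 24.891 m.
Braking distance = v²/(2a) = 28.6106² / (2 × 8.490) = 818.566 / 16.980 = 48.208 m.
Total = 24.891 + 48.208 = 73.099 m.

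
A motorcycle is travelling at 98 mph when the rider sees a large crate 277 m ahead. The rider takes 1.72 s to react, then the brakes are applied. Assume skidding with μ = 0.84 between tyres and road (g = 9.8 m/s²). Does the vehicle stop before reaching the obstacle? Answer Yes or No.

Yes

98 mph × 0.44704 = 43.8099 m/s.
a = μg = 0.84 × 9.8 = 8.232 m/s².
Reaction distance = 43.8099 × 1.72 = 75.353 m.
Braking distance = v²/(2a) = 1919.307 / 16.464 = 116.576 m.
Total stopping distance = 75.353 + 116.576 = 191.929 m, vs 277 m available — it stops with 277 − 191.929 = 85.071 m to spare.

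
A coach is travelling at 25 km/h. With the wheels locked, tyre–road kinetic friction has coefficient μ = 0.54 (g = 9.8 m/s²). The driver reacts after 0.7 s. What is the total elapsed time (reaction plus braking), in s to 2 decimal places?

Total time ≈ 2.01 s

25 km/h ÷ 3.6 = 6.9444 m/s.
a = μg = 0.54 × 9.8 = 5.292 m/s².
Braking time = v/a = 6.9444 / 5.292 = 1.312 s.
Total = 0.7 + 1.312 = 2.012 s.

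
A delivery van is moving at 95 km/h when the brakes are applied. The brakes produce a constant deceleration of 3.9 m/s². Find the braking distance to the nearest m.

95 km/h ÷ 3.6 = 26.3889 m/s.
Braking distance = v²/(2a) = 26.3889² / (2 × 3.900) = 696.374 / 7.800 = 89.279 m.

Braking distance ≈ 89 m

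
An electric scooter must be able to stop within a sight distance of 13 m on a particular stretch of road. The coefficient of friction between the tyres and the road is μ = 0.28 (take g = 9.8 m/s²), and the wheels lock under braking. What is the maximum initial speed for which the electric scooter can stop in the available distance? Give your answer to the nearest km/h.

Maximum speed ≈ 30 km/h

a = μg = 0.28 × 9.8 = 2.744 m/s².
v²/(2a) = d ⇒ v = √(2 × 2.744 × 13) = √71.34 = 8.4463 m/s.
8.4463 m/s × 3.6 = 30.407 km/h.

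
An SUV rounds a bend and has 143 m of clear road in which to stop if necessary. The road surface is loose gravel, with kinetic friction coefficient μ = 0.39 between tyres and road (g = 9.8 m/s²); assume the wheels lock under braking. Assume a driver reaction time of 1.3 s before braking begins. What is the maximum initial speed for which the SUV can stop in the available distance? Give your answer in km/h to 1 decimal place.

a = μg = 0.39 × 9.8 = 3.822 m/s².
Stopping distance: v·t_r + v²/(2a) = 143 with t_r = 1.3 s and a = 3.822 m/s².
So v² + 9.937 v − 1093.09 = 0.
Positive root: v = −a·t_r + √((a·t_r)² + 2a·d) = −4.969 + √(24.691 + 1093.09) = 28.4642 m/s.
28.4642 m/s × 3.6 = 102.471 km/h.

Maximum speed ≈ 102.5 km/h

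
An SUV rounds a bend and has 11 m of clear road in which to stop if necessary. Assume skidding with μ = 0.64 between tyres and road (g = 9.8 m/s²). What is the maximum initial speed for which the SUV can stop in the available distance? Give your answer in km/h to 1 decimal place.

a = μg = 0.64 × 9.8 = 6.272 m/s².
v²/(2a) = d ⇒ v = √(2 × 6.272 × 11) = √137.98 = 11.7465 m/s.
11.7465 m/s × 3.6 = 42.287 km/h.

Maximum speed ≈ 42.3 km/h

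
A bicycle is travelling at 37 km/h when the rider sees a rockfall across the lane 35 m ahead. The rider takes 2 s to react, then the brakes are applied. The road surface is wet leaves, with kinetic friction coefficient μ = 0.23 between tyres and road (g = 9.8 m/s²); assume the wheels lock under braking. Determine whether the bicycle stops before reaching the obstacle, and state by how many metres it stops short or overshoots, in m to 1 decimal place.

37 km/h ÷ 3.6 = 10.2778 m/s.
a = μg = 0.23 × 9.8 = 2.254 m/s².
Reaction distance = 10.2778 × 2 = 20.556 m.
Braking distance = v²/(2a) = 105.633 / 4.508 = 23.432 m.
Total stopping distance = 20.556 + 23.432 = 43.988 m, vs 35 m available — it cannot stop in time and overshoots by 43.988 − 35 = 8.988 m.

No — it overshoots by 9.0 m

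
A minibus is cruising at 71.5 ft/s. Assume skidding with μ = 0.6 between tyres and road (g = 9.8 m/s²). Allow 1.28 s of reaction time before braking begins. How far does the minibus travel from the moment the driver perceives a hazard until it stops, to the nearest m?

71.5 ft/s × 0.3048 = 21.7932 m/s.
a = μg = 0.6 × 9.8 = 5.880 m/s².
Reaction distance = v·t_r = 21.7932 × 1.28 = 27.895 m.
Braking distance = v²/(2a) = 21.7932² / (2 × 5.880) = 474.944 / 11.760 = 40.386 m.
Total = 27.895 + 40.386 = 68.281 m.

Total stopping distance ≈ 68 m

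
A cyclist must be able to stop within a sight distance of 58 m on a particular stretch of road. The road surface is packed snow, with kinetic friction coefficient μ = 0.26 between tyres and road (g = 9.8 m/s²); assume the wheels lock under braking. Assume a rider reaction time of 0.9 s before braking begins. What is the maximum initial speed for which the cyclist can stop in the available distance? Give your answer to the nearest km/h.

Maximum speed ≈ 54 km/h

a = μg = 0.26 × 9.8 = 2.548 m/s².
Stopping distance: v·t_r + v²/(2a) = 58 with t_r = 0.9 s and a = 2.548 m/s².
So v² + 4.586 v − 295.57 = 0.
Positive root: v = −a·t_r + √((a·t_r)² + 2a·d) = −2.293 + √(5.258 + 295.57) = 15.0514 m/s.
15.0514 m/s × 3.6 = 54.185 km/h.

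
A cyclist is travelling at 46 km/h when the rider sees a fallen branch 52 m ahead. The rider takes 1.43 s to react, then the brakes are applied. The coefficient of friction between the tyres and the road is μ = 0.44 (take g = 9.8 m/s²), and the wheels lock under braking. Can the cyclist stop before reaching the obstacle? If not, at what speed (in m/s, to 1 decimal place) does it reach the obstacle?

Yes — it stops about 14.8 m short of the obstacle, so it never reaches it

46 km/h ÷ 3.6 = 12.7778 m/s.
a = μg = 0.44 × 9.8 = 4.312 m/s².
Reaction distance = 12.7778 × 1.43 = 18.272 m.
Braking distance = v²/(2a) = 163.272 / 8.624 = 18.932 m.
Total stopping distance = 18.272 + 18.932 = 37.204 m, vs 52 m available — it stops with 52 − 37.204 = 14.796 m to spare.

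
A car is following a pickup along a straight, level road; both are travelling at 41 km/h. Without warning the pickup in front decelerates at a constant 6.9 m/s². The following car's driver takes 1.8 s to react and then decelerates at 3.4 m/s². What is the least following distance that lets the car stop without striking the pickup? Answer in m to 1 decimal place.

Minimum gap ≈ 30.2 m

41 km/h ÷ 3.6 = 11.3889 m/s.
Leader travels v²/(2a_L) = 129.707 / 13.800 = 9.399 m before stopping.
Follower covers v·t_r = 11.3889 × 1.8 = 20.500 m while reacting, then v²/(2a_F) = 129.707 / 6.800 = 19.075 m while braking, for a total of 20.500 + 19.075 = 39.575 m.
Since a_F ≤ a_L and the follower starts braking later, the follower is never slower than the leader, so the closest approach is when both have stopped.
Minimum gap = 39.575 − 9.399 = 30.176 m.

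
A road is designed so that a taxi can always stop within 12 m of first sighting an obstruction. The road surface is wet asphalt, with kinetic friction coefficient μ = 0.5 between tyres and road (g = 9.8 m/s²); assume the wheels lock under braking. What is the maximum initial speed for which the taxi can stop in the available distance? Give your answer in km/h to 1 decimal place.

Maximum speed ≈ 39.0 km/h

a = μg = 0.5 × 9.8 = 4.900 m/s².
v²/(2a) = d ⇒ v = √(2 × 4.900 × 12) = √117.60 = 10.8444 m/s.
10.8444 m/s × 3.6 = 39.040 km/h.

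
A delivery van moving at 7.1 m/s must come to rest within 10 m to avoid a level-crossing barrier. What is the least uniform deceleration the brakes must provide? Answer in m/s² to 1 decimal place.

Required deceleration ≈ 2.5 m/s²

v² = 2a·d ⇒ a = v²/(2d) = 7.1000² / (2 × 10.000) = 50.410 / 20.000 = 2.5205 m/s².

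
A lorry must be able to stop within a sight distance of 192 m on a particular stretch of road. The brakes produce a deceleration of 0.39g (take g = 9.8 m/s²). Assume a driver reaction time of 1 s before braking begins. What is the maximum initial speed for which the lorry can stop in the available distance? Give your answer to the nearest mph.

a = 0.39 × 9.8 = 3.822 m/s².
Stopping distance: v·t_r + v²/(2a) = 192 with t_r = 1 s and a = 3.822 m/s².
So v² + 7.644 v − 1467.65 = 0.
Positive root: v = −a·t_r + √((a·t_r)² + 2a·d) = −3.822 + √(14.608 + 1467.65) = 34.6781 m/s.
34.6781 m/s ÷ 0.44704 = 77.573 mph.

Maximum speed ≈ 78 mph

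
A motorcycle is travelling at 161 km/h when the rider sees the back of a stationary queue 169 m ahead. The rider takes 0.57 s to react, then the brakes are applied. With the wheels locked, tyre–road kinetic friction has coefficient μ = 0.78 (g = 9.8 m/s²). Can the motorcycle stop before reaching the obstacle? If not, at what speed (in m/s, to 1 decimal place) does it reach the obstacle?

Yes — it stops about 12.7 m short of the obstacle, so it never reaches it

161 km/h ÷ 3.6 = 44.7222 m/s.
a = μg = 0.78 × 9.8 = 7.644 m/s².
Reaction distance = 44.7222 × 0.57 = 25.492 m.
Braking distance = v²/(2a) = 2000.075 / 15.288 = 130.826 m.
Total stopping distance = 25.492 + 130.826 = 156.318 m, vs 169 m available — it stops with 169 − 156.318 = 12.682 m to spare.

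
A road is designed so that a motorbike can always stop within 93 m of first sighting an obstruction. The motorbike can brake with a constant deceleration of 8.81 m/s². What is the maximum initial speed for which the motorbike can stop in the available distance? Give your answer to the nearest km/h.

Maximum speed ≈ 146 km/h

v²/(2a) = d ⇒ v = √(2 × 8.810 × 93) = √1638.66 = 40.4804 m/s.
40.4804 m/s × 3.6 = 145.729 km/h.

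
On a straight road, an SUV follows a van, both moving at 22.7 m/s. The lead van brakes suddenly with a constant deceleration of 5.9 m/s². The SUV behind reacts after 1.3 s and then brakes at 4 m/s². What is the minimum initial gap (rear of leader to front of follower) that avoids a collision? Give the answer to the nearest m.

Leader travels v²/(2a_L) = 515.290 / 11.800 = 43.669 m before stopping.
Follower covers v·t_r = 22.7000 × 1.3 = 29.510 m while reacting, then v²/(2a_F) = 515.290 / 8.000 = 64.411 m while braking, for a total of 29.510 + 64.411 = 93.921 m.
Since a_F ≤ a_L and the follower starts braking later, the follower is never slower than the leader, so the closest approach is when both have stopped.
Minimum gap = 93.921 − 43.669 = 50.252 m.

Minimum gap ≈ 50 m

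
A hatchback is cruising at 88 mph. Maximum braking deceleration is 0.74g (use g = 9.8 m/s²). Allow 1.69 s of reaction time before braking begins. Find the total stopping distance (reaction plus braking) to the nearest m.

Total stopping distance ≈ 173 m

88 mph × 0.44704 = 39.3395 m/s.
a = 0.74 × 9.8 = 7.252 m/s².
Reaction distance = v·t_r = 39.3395 × 1.69 = 66.484 m.
Braking distance = v²/(2a) = 39.3395² / (2 × 7.252) = 1547.596 / 14.504 = 106.701 m.
Total = 66.484 + 106.701 = 173.185 m.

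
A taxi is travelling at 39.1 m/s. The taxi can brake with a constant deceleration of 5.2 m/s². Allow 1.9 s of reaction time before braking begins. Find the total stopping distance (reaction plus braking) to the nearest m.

Reaction distance = v·t_r = 39.1000 × 1.9 = 74.290 m.
Braking distance = v²/(2a) = 39.1000² / (2 × 5.200) = 1528.810 / 10.400 = 147.001 m.
Total = 74.290 + 147.001 = 221.291 m.

Total stopping distance ≈ 221 m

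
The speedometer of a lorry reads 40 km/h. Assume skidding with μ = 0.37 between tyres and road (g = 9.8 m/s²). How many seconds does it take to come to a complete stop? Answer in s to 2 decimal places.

40 km/h ÷ 3.6 = 11.1111 m/s.
a = μg = 0.37 × 9.8 = 3.626 m/s².
Braking time = v/a = 11.1111 / 3.626 = 3.064 s.

Braking time ≈ 3.06 s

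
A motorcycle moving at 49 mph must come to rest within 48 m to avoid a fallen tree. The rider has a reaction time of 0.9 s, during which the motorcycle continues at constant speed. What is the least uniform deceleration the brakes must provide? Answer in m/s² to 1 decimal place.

49 mph × 0.44704 = 21.9050 m/s.
Distance covered during reaction = 21.9050 × 0.9 = 19.715 m.
Distance available for braking: 48 − 19.715 = 28.285 m.
v² = 2a·d ⇒ a = v²/(2d) = 21.9050² / (2 × 28.285) = 479.829 / 56.570 = 8.4820 m/s².

Required deceleration ≈ 8.5 m/s²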